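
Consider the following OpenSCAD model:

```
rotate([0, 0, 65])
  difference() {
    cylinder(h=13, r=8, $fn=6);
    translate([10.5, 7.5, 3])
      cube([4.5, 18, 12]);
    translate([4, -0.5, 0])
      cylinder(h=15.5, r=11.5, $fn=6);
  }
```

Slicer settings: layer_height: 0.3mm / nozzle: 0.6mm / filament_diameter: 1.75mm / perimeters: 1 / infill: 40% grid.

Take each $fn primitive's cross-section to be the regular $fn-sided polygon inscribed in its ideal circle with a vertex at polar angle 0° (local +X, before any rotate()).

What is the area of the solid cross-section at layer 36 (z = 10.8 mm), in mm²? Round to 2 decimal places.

7.07 mm²

At z = 10.8 mm: the r=8 cylinder gives a regular 6-gon of circumradius 8 (constant along its height) (area = (6/2)·8.000²·sin(360°/6) = 166.28 mm²); the 4.5×18 cube at (10.5, 7.5) contributes its full rectangle (area 81.00 mm²); the r=11.5 cylinder at (4, -0.5) contributes a regular 6-gon of circumradius 11.5 (area = (6/2)·11.500²·sin(360°/6) = 343.60 mm²); Subtracting the remaining from the first: starting from the r=8 cylinder (166.28 mm²), the 4.5×18 cube at (10.5, 7.5) misses the remaining region (no effect); the r=11.5 cylinder at (4, -0.5) partially overlaps it — only the 159.20 mm² overlap (of its 343.60 mm²) is removed, clipping the outline — area = 7.07 mm²; (rotated 65° about Z; rotation is an isometry so areas/perimeters/island counts are preserved). Overall, the cross-section is a single solid region. Net area = 7.07 mm².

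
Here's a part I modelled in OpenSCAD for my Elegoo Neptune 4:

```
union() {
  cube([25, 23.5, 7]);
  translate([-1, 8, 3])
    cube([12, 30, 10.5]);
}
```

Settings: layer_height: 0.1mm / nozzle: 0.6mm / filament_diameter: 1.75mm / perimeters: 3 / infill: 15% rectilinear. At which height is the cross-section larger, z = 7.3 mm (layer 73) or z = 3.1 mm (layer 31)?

Layer 73 (z = 7.3): the cube does not reach this height (z outside [0, 7]); the cube at (-1, 8) is present — its section is the full 12×30 rectangle (area 360.00 mm²); Taking the union: only the 12×30 cube at (-1, 8) is present, so the union is just that shape — area = 360.00 mm². So its area = 360.00 mm². Layer 31 (z = 3.1): the cube is present — its section is the full 25×23.5 rectangle (area 587.50 mm²); the 12×30 cube at (-1, 8) contributes its full rectangle (area 360.00 mm²); Taking the union: the regions partially overlap — summed areas 947.50 mm² minus the doubly-counted overlap 170.50 mm² gives 777.00 mm² — area = 777.00 mm². So its area = 777.00 mm². Layer 31 is larger (777.00 vs 360.00 mm²).

layer 31 (z = 3.1 mm)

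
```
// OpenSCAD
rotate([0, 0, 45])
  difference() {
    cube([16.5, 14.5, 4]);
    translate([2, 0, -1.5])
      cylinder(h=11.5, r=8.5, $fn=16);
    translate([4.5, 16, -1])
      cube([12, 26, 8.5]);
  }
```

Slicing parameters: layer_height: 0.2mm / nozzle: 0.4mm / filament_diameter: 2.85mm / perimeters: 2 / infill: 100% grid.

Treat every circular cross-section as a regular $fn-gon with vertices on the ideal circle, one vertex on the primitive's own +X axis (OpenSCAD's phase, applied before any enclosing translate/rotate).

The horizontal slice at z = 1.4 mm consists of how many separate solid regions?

At z = 1.4 mm: the cube (footprint 16.5×14.5) is included at this height; the r=8.5 cylinder at (2, 0) gives a regular 16-gon of circumradius 8.5 (constant along its height); the cube at (4.5, 16) (footprint 12×26) is included at this height; After the difference (first − rest): starting from the 16.5×14.5 cube, the r=8.5 cylinder at (2, 0) partially overlaps it — only the 71.90 mm² overlap (of its 221.19 mm²) is removed, clipping the outline; the 12×26 cube at (4.5, 16) misses the remaining region (no effect) — 1 connected region; (whole slice rotated 45° about Z — lengths, areas and connectivity unchanged). The result has 1 disconnected region.

1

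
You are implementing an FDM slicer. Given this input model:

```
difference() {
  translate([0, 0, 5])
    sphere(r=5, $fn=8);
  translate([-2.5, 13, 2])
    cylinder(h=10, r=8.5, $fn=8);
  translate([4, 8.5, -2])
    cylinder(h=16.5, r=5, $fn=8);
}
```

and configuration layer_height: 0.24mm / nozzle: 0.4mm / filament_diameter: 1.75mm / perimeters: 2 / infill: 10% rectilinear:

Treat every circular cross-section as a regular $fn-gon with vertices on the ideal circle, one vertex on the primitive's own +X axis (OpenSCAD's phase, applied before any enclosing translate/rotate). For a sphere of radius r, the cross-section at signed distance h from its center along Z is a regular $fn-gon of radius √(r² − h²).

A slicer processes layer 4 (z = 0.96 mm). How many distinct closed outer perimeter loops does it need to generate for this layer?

At z = 0.96 mm: the r=5 sphere slices to a regular 8-gon of circumradius 2.946 (√(r²−h²) with h=4.04 from center); the cylinder at (-2.5, 13) does not reach this height (z outside [2, 12]); the cylinder at (4, 8.5): section is a regular 8-gon, circumradius r=5; Taking the first minus the rest: starting from the r=5 sphere, the r=5 cylinder at (4, 8.5) misses the remaining region (no effect) — 1 connected region. The result has 1 disconnected region.

1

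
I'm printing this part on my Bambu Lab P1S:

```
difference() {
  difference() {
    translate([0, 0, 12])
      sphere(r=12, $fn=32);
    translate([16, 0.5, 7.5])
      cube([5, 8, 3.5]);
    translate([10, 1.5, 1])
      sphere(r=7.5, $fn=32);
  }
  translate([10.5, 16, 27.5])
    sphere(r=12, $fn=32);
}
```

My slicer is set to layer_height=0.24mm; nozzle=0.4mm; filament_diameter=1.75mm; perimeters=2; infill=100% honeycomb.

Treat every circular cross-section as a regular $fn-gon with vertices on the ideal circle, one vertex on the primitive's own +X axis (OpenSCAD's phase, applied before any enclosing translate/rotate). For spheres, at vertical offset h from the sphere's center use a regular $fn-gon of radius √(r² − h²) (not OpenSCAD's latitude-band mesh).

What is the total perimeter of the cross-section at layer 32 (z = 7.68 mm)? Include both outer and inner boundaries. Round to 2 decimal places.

At z = 7.68 mm: the r=12 sphere slices to a regular 32-gon of circumradius 11.195 (√(r²−h²) with h=4.32 from center) (perimeter = 2·32·11.195·sin(180°/32) = 70.23 mm); the 5×8 cube at (16, 0.5) contributes its full rectangle (perimeter 26.00 mm); the r=7.5 sphere at (10, 1.5) contributes a regular 32-gon of circumradius √(7.5²−6.68²) = 3.410 (perimeter = 2·32·3.410·sin(180°/32) = 21.39 mm); Taking the first minus the rest: starting from the r=12 sphere, the 5×8 cube at (16, 0.5) misses the remaining region (no effect); the r=7.5 sphere at (10, 1.5) partially overlaps it — only the 24.06 mm² overlap (of its 36.29 mm²) is removed, clipping the outline — boundary = 75.14 mm; the sphere at (10.5, 16) is absent (|z−center|=19.820 > r=12); After the difference (first − rest): none of the subtracted shapes is present at this height, so the result so far is unchanged — boundary = 75.14 mm. Overall, the cross-section is a single solid region. Total boundary length (outer) = 75.14 mm.

75.14 mm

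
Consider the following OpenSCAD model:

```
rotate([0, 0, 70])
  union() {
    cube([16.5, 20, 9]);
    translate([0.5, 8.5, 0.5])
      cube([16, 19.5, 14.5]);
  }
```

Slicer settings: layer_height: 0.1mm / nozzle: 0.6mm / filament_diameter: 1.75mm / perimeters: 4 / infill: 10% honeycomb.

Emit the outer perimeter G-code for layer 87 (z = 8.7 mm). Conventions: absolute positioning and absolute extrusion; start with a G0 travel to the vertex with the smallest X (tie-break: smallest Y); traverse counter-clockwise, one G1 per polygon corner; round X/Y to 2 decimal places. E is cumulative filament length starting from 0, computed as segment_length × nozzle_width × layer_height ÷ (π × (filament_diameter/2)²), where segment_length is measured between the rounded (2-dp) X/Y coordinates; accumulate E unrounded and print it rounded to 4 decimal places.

G0 X-26.14 Y10.05 Z8.70
G1 X-18.62 Y7.31 E0.1997
G1 X-18.79 Y6.84 E0.2121
G1 X0.00 Y0.00 E0.7109
G1 X5.64 Y15.50 E1.1224
G1 X-20.67 Y25.08 E1.8208
G1 X-26.14 Y10.05 E2.2198

At z = 8.7 mm: the cube is present — its section is the full 16.5×20 rectangle; the cube at (0.5, 8.5) is present — its section is the full 16×19.5 rectangle; Taking the union: the regions partially overlap (shared area 184.00 mm²), so overlapping operands fuse into one piece — 1 connected region; (whole slice rotated 70° about Z — lengths, areas and connectivity unchanged). The outline is a single polygon with 6 vertices. Extrusion per mm of travel: 0.6 × 0.1 / (π × 0.875²) = 0.024945. Accumulating E over each segment gives final E = 2.2198.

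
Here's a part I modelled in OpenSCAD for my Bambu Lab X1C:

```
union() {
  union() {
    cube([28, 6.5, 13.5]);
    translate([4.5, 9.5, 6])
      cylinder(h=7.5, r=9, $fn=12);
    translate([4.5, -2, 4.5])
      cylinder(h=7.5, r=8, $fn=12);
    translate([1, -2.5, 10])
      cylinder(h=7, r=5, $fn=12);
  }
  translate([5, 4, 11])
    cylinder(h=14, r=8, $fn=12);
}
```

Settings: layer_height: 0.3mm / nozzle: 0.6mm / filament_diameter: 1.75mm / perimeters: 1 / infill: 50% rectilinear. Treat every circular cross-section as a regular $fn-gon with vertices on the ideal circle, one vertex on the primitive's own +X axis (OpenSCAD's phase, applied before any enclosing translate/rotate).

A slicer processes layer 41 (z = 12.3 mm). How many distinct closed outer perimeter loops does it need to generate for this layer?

1

At z = 12.3 mm: the cube is present — its section is the full 28×6.5 rectangle; the r=9 cylinder at (4.5, 9.5) gives a regular 12-gon of circumradius 9 (constant along its height); the cylinder at (4.5, -2) does not reach this height (z outside [4.5, 12]); the r=5 cylinder at (1, -2.5) gives a regular 12-gon of circumradius 5 (constant along its height); Combining (union): the regions partially overlap (shared area 68.81 mm²), so overlapping operands fuse into one piece — 1 connected region; the r=8 cylinder at (5, 4) gives a regular 12-gon of circumradius 8 (constant along its height); Combining (union): the regions partially overlap (shared area 173.08 mm²), so overlapping operands fuse into one piece — 1 connected region. The result has 1 disconnected region.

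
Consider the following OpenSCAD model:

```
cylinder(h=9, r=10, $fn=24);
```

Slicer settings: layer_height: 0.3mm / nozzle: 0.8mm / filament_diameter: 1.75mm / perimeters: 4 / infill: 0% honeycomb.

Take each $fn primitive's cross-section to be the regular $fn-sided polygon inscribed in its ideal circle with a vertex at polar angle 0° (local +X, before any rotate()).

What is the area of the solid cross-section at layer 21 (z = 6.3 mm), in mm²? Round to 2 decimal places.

At z = 6.3 mm: the r=10 cylinder contributes a regular 24-gon of circumradius 10 (area = (24/2)·10.000²·sin(360°/24) = 310.58 mm²). Overall, the cross-section is a single solid region. Net area = 310.58 mm².

310.58 mm²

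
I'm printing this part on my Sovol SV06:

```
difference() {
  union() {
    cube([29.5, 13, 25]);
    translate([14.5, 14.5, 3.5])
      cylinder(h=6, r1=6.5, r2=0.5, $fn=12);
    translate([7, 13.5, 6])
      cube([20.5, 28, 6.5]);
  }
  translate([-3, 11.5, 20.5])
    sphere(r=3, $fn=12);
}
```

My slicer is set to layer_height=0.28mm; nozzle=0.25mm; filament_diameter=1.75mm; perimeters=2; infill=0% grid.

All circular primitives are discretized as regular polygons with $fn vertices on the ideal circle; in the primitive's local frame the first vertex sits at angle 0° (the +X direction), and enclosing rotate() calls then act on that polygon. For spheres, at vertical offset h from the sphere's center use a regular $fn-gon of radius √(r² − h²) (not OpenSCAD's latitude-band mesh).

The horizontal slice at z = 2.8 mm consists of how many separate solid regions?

1

At z = 2.8 mm: the cube (footprint 29.5×13) is included at this height; the cone at (14.5, 14.5) is absent (z outside [3.5, 9.5]); the cube at (7, 13.5) is absent (z outside [6, 12.5]); Taking the union: only the 29.5×13 cube is present, so the union is just that shape — 1 connected region; the sphere at (-3, 11.5) does not reach this height (|z−center|=17.700 > r=3); Taking the first minus the rest: none of the subtracted shapes is present at this height, so that combined region is unchanged — 1 connected region. The result has 1 disconnected region.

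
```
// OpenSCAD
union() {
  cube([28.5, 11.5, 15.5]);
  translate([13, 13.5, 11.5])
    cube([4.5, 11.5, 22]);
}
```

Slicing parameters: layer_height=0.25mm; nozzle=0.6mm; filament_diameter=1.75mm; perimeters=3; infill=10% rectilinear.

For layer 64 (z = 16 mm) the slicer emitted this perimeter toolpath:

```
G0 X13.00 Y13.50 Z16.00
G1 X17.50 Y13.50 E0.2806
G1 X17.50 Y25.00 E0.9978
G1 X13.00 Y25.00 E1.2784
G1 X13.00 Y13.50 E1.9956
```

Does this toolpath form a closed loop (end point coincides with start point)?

yes

Start point (G0): (13.00, 13.50). End point (last G1): the path returns to the start — closed.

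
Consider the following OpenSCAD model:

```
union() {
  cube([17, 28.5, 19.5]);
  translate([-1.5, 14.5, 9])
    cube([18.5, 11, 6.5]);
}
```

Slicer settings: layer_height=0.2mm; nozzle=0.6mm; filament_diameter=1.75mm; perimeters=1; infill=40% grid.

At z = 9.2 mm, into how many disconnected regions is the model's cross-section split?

1

At z = 9.2 mm: the 17×28.5 cube contributes its full rectangle; the cube at (-1.5, 14.5) (footprint 18.5×11) is included at this height; Taking the union: the regions partially overlap (shared area 187.00 mm²), so overlapping operands fuse into one piece — 1 connected region. The result has 1 disconnected region.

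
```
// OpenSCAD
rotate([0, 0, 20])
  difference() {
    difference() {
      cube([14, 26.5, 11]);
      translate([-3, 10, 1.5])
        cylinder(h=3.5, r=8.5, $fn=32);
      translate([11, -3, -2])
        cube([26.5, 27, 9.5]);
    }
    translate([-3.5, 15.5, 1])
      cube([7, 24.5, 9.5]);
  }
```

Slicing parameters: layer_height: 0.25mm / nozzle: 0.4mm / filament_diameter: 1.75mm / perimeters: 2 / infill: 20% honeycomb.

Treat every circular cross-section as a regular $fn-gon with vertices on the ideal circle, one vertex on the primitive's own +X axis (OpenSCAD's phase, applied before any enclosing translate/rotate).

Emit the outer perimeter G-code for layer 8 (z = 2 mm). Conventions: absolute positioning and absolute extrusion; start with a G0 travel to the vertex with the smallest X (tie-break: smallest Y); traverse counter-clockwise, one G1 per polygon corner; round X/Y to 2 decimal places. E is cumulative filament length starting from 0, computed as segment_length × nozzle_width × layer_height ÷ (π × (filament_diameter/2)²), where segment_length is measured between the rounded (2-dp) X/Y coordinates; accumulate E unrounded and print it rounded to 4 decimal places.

At z = 2 mm: the 14×26.5 cube contributes its full rectangle; the r=8.5 cylinder at (-3, 10) gives a regular 32-gon of circumradius 8.5 (constant along its height); the cube at (11, -3) (footprint 26.5×27) is included at this height; Subtracting the remaining from the first: starting from the 14×26.5 cube, the r=8.5 cylinder at (-3, 10) partially overlaps it — only the 63.02 mm² overlap (of its 225.52 mm²) is removed, clipping the outline; the 26.5×27 cube at (11, -3) partially overlaps it — only the 72.00 mm² overlap (of its 715.50 mm²) is removed, clipping the outline — 1 connected region; the cube at (-3.5, 15.5) is present — its section is the full 7×24.5 rectangle; Subtracting the remaining from the first: starting from the result so far, the 7×24.5 cube at (-3.5, 15.5) partially overlaps it — only the 33.57 mm² overlap (of its 171.50 mm²) is removed, clipping the outline — 1 connected region; (whole slice rotated 20° about Z — lengths, areas and connectivity unchanged). The outline is a single polygon with 19 vertices. Extrusion per mm of travel: 0.4 × 0.25 / (π × 0.875²) = 0.041575. Accumulating E over each segment gives final E = 3.3434.

G0 X-5.77 Y26.10 Z2.00
G1 X-2.01 Y15.76 E0.4574
G1 X-2.08 Y15.74 E0.4605
G1 X-1.21 Y15.23 E0.5024
G1 X0.03 Y14.11 E0.5719
G1 X1.03 Y12.78 E0.6410
G1 X1.75 Y11.28 E0.7102
G1 X2.16 Y9.66 E0.7797
G1 X2.25 Y8.00 E0.8488
G1 X2.02 Y6.35 E0.9181
G1 X1.46 Y4.78 E0.9874
G1 X0.62 Y3.34 E1.0567
G1 X-0.50 Y2.10 E1.1261
G1 X-0.71 Y1.95 E1.1369
G1 X0.00 Y0.00 E1.2231
G1 X10.34 Y3.76 E1.6806
G1 X2.13 Y26.31 E2.6783
G1 X4.95 Y27.34 E2.8031
G1 X4.09 Y29.69 E2.9072
G1 X-5.77 Y26.10 E3.3434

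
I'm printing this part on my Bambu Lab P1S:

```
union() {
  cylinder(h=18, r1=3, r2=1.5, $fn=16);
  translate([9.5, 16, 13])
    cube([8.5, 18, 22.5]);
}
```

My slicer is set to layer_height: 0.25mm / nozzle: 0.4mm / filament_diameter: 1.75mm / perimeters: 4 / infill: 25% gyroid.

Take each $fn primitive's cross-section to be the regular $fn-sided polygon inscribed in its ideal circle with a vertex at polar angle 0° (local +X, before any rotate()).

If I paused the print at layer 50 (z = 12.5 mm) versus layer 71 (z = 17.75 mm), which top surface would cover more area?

layer 71 (z = 17.75 mm)

Layer 50 (z = 12.5): the cone (r1=3→r2=1.5) has section circumradius 1.958 here — a regular 16-gon (area = (16/2)·1.958²·sin(360°/16) = 11.74 mm²); the cube at (9.5, 16) is absent (z outside [13, 35.5]); Combining (union): only the cone is present, so the union is just that shape — area = 11.74 mm². So its area = 11.74 mm². Layer 71 (z = 17.75): the cone: at t=0.986 of its height the radius interpolates to r₁+(r₂−r₁)t = 1.521, giving a regular 16-gon of that circumradius (area = (16/2)·1.521²·sin(360°/16) = 7.08 mm²); the cube at (9.5, 16) is present — its section is the full 8.5×18 rectangle (area 153.00 mm²); Merging all regions: the 2 present regions are separate (no shared area or edge), so areas and boundary lengths simply add and each stays a separate island — area = 160.08 mm². So its area = 160.08 mm². Layer 71 is larger (160.08 vs 11.74 mm²).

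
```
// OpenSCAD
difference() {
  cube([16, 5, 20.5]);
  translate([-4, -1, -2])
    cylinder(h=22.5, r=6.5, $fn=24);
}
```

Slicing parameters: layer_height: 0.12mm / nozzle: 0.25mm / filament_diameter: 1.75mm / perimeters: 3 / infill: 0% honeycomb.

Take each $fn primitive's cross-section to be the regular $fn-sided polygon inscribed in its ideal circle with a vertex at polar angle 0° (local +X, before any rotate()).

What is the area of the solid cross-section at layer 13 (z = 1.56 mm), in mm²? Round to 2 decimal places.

At z = 1.56 mm: the cube (footprint 16×5) is included at this height (area 80.00 mm²); the cylinder at (-4, -1): section is a regular 24-gon, circumradius r=6.5 (area = (24/2)·6.500²·sin(360°/24) = 131.22 mm²); Taking the first minus the rest: starting from the 16×5 cube (80.00 mm²), the r=6.5 cylinder at (-4, -1) partially overlaps it — only the 6.28 mm² overlap (of its 131.22 mm²) is removed, clipping the outline — area = 73.72 mm². Overall, the cross-section is a single solid region. Net area = 73.72 mm².

73.72 mm²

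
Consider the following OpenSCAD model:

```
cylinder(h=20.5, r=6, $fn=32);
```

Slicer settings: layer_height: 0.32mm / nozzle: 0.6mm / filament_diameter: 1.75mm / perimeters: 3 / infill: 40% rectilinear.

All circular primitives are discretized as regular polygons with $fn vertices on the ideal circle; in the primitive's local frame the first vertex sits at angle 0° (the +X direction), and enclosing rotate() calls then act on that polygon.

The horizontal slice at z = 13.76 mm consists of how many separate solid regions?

1

At z = 13.76 mm: the r=6 cylinder gives a regular 32-gon of circumradius 6 (constant along its height). The result has 1 disconnected region.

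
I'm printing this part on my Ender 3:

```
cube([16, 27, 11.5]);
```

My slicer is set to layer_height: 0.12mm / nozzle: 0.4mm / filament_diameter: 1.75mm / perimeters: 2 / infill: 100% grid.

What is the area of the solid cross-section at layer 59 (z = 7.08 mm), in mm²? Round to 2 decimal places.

432.00 mm²

At z = 7.08 mm: the cube (footprint 16×27) is included at this height (area 432.00 mm²). Overall, the cross-section is a single solid region. Net area = 432.00 mm².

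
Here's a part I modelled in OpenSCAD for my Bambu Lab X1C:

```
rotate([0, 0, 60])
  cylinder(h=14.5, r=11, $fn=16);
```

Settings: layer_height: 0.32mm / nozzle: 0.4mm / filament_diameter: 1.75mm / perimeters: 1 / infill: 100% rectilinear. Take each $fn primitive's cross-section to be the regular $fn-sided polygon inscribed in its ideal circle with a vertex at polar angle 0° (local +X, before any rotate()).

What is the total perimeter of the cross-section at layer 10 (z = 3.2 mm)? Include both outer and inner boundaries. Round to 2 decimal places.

At z = 3.2 mm: the r=11 cylinder gives a regular 16-gon of circumradius 11 (constant along its height) (perimeter = 2·16·11.000·sin(180°/16) = 68.67 mm); (whole slice rotated 60° about Z — lengths, areas and connectivity unchanged). Overall, the cross-section is a single solid region. Total boundary length (outer) = 68.67 mm.

68.67 mm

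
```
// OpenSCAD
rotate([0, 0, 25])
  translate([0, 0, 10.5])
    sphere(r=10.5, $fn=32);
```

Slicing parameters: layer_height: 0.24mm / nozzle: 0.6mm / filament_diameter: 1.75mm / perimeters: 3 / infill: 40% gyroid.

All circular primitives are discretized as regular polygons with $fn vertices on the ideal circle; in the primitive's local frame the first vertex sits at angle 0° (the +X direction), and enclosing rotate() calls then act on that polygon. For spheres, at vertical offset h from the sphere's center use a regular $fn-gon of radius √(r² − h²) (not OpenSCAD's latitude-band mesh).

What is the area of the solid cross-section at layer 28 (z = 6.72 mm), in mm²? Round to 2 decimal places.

299.54 mm²

At z = 6.72 mm: the r=10.5 sphere contributes a regular 32-gon of circumradius √(10.5²−3.78²) = 9.796 (area = (32/2)·9.796²·sin(360°/32) = 299.54 mm²); (rotated 25° about Z; rotation is an isometry so areas/perimeters/island counts are preserved). Overall, the cross-section is a single solid region. Net area = 299.54 mm².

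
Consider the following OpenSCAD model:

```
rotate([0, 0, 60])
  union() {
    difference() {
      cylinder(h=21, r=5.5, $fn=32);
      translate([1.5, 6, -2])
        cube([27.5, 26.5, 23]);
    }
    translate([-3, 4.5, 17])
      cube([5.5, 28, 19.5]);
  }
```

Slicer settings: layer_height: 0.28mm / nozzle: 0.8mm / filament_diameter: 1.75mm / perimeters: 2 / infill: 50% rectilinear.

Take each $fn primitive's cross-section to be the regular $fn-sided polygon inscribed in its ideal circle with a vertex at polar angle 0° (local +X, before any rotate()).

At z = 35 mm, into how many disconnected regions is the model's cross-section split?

At z = 35 mm: the cylinder does not reach this height (z outside [0, 21]); the cube at (1.5, 6) does not reach this height (z outside [-2, 21]); Taking the first minus the rest: the first operand is absent here, so nothing remains; the 5.5×28 cube at (-3, 4.5) contributes its full rectangle; Combining (union): only the 5.5×28 cube at (-3, 4.5) is present, so the union is just that shape — 1 connected region; (rotated 60° about Z; rotation is an isometry so areas/perimeters/island counts are preserved). The result has 1 disconnected region.

1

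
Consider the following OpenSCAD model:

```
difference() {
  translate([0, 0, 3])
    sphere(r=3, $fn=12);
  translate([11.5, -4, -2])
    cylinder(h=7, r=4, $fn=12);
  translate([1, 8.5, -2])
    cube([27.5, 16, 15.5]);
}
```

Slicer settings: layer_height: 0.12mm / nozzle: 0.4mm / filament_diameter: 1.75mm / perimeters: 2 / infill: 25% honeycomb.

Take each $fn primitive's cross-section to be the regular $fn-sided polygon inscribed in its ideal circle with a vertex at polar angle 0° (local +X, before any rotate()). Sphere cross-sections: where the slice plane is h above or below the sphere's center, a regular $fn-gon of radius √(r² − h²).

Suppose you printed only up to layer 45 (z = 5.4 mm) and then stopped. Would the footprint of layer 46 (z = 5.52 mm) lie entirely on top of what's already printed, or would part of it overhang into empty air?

entirely on top

Compare the two slices. At z = 5.4: the sphere: section is a regular 12-gon, circumradius = √(r²−h²) = √(3²−2.4²) = 1.800 (area = (12/2)·1.800²·sin(360°/12) = 9.72 mm²); the cylinder at (11.5, -4) is absent (z outside [-2, 5]); the cube at (1, 8.5) (footprint 27.5×16) is included at this height (area 440.00 mm²); After the difference (first − rest): starting from the r=3 sphere (9.72 mm²), the 27.5×16 cube at (1, 8.5) misses the remaining region (no effect) — area = 9.72 mm². At z = 5.52: the r=3 sphere contributes a regular 12-gon of circumradius √(3²−2.52²) = 1.628 (area = (12/2)·1.628²·sin(360°/12) = 7.95 mm²); the cylinder at (11.5, -4) does not reach this height (z outside [-2, 5]); the cube at (1, 8.5) (footprint 27.5×16) is included at this height (area 440.00 mm²); After the difference (first − rest): starting from the r=3 sphere (7.95 mm²), the 27.5×16 cube at (1, 8.5) misses the remaining region (no effect) — area = 7.95 mm². Checking containment: the cross-section at z = 5.52 is a subset of the cross-section at z = 5.4.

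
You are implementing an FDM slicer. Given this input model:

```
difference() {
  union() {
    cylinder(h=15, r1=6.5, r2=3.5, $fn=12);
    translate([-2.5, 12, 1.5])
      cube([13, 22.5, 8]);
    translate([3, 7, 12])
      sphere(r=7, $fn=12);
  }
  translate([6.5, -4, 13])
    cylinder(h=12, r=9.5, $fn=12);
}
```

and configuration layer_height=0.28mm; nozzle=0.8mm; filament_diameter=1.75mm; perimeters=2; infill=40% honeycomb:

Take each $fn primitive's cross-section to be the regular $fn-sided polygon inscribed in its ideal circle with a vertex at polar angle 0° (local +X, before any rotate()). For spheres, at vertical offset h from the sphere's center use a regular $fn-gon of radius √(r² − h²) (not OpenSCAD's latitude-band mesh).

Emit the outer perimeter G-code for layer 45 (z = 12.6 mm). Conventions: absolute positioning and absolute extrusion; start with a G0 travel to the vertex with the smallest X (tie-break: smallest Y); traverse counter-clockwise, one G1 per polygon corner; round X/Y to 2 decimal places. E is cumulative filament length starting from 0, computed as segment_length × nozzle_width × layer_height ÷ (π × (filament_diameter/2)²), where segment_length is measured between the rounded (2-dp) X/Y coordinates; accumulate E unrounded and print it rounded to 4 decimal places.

At z = 12.6 mm: the cone contributes a regular 12-gon of circumradius 3.980 (interpolated between r1=6.5 and r2=3.5 at t=0.840); the cube at (-2.5, 12) is absent (z outside [1.5, 9.5]); the r=7 sphere at (3, 7) contributes a regular 12-gon of circumradius √(7²−0.6²) = 6.974; Merging all regions: the regions partially overlap (shared area 15.08 mm²), so overlapping operands fuse into one piece — 1 connected region; the cylinder at (6.5, -4) is absent (z outside [13, 25]); Subtracting the remaining from the first: none of the subtracted shapes is present at this height, so that combined region is unchanged — 1 connected region. The outline is a single polygon with 20 vertices. Extrusion per mm of travel: 0.8 × 0.28 / (π × 0.875²) = 0.093128. Accumulating E over each segment gives final E = 4.8447.

G0 X-3.98 Y0.00 Z12.60
G1 X-3.45 Y-1.99 E0.1918
G1 X-1.99 Y-3.45 E0.3841
G1 X0.00 Y-3.98 E0.5759
G1 X1.99 Y-3.45 E0.7676
G1 X3.45 Y-1.99 E0.9599
G1 X3.98 Y0.00 E1.1517
G1 X3.91 Y0.27 E1.1777
G1 X6.49 Y0.96 E1.4264
G1 X9.04 Y3.51 E1.7623
G1 X9.97 Y7.00 E2.0986
G1 X9.04 Y10.49 E2.4350
G1 X6.49 Y13.04 E2.7708
G1 X3.00 Y13.97 E3.1072
G1 X-0.49 Y13.04 E3.4435
G1 X-3.04 Y10.49 E3.7794
G1 X-3.97 Y7.00 E4.1157
G1 X-3.04 Y3.51 E4.4521
G1 X-2.48 Y2.95 E4.5259
G1 X-3.45 Y1.99 E4.6529
G1 X-3.98 Y0.00 E4.8447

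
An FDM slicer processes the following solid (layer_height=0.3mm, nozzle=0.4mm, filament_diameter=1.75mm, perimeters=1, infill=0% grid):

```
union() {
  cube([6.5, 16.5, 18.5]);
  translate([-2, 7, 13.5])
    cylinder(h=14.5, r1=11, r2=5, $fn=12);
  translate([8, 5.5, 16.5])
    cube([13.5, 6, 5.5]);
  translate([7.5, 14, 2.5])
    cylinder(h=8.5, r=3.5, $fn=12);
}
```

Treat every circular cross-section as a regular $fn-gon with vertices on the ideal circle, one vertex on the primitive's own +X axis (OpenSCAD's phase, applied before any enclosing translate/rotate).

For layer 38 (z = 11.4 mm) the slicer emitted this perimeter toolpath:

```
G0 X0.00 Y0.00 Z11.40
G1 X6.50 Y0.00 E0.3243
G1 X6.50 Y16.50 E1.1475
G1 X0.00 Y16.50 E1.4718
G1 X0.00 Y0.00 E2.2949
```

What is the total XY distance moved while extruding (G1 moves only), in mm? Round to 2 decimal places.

Sum the Euclidean lengths of each G1 segment: total = 46.00 mm.

46.00 mm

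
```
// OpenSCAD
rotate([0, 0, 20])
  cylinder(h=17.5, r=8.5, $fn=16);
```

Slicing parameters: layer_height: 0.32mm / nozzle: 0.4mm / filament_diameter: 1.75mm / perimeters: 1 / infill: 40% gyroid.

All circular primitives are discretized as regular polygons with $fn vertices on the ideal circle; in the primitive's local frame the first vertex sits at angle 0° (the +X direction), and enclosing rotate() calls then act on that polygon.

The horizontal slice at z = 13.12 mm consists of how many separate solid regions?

At z = 13.12 mm: the r=8.5 cylinder gives a regular 16-gon of circumradius 8.5 (constant along its height); (rotated 20° about Z; rotation is an isometry so areas/perimeters/island counts are preserved). The result has 1 disconnected region.

1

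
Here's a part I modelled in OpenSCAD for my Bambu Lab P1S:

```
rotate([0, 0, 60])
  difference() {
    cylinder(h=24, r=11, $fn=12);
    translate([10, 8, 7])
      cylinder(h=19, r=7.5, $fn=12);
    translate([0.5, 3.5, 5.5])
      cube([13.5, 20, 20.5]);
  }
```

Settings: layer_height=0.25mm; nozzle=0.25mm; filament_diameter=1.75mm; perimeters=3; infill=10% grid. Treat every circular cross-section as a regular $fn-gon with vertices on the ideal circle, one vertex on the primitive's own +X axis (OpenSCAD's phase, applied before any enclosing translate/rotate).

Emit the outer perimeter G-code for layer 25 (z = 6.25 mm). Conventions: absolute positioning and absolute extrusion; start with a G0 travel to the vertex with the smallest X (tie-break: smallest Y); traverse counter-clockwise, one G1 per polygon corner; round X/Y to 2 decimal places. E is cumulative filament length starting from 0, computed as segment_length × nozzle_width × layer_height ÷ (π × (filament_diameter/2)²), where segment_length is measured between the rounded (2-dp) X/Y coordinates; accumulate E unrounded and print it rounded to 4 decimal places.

G0 X-11.00 Y0.00 Z6.25
G1 X-9.53 Y-5.50 E0.1479
G1 X-5.50 Y-9.53 E0.2960
G1 X0.00 Y-11.00 E0.4440
G1 X5.50 Y-9.53 E0.5919
G1 X9.53 Y-5.50 E0.7400
G1 X11.00 Y0.00 E0.8879
G1 X9.53 Y5.50 E1.0358
G1 X5.50 Y9.53 E1.1839
G1 X2.00 Y10.46 E1.2780
G1 X-2.78 Y2.18 E1.5265
G1 X-9.16 Y5.87 E1.7180
G1 X-9.53 Y5.50 E1.7316
G1 X-11.00 Y0.00 E1.8795

At z = 6.25 mm: the r=11 cylinder gives a regular 12-gon of circumradius 11 (constant along its height); the cylinder at (10, 8) does not reach this height (z outside [7, 26]); the cube at (0.5, 3.5) is present — its section is the full 13.5×20 rectangle; Taking the first minus the rest: starting from the r=11 cylinder, the 13.5×20 cube at (0.5, 3.5) partially overlaps it — only the 50.17 mm² overlap (of its 270.00 mm²) is removed, clipping the outline — 1 connected region; (whole slice rotated 60° about Z — lengths, areas and connectivity unchanged). The outline is a single polygon with 13 vertices. Extrusion per mm of travel: 0.25 × 0.25 / (π × 0.875²) = 0.025984. Accumulating E over each segment gives final E = 1.8795.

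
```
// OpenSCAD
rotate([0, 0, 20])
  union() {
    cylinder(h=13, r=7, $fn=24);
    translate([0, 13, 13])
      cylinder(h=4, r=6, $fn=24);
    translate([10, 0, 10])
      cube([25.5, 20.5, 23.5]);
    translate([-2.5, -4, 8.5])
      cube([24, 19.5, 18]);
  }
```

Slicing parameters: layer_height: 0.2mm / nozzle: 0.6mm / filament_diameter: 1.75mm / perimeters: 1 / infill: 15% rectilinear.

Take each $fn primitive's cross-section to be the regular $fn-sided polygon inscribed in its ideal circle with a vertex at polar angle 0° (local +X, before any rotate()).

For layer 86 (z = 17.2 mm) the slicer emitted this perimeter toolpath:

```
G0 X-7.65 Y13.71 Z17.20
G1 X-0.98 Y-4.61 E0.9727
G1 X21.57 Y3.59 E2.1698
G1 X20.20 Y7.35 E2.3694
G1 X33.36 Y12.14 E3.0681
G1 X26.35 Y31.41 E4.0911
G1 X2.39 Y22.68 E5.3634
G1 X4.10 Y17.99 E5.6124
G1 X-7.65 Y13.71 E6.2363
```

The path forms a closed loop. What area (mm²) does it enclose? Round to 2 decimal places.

812.51 mm²

Apply the shoelace formula to the sequence of (X, Y) vertices; enclosed area = 812.51 mm².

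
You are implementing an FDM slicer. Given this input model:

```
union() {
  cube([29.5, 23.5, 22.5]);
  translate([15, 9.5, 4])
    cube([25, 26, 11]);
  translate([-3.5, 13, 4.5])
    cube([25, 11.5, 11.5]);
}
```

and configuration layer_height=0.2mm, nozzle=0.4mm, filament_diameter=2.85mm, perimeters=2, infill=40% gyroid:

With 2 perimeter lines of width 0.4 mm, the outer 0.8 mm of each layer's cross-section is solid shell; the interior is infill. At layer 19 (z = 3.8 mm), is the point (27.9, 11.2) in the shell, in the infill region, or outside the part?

infill

At z = 3.8 mm: the cube (footprint 29.5×23.5) is included at this height; the cube at (15, 9.5) does not reach this height (z outside [4, 15]); the cube at (-3.5, 13) is absent (z outside [4.5, 16]); Taking the union: only the 29.5×23.5 cube is present, so the union is just that shape — 1 connected region. Overall, the cross-section is a single solid region. The nearest boundary edge runs (29.50, 0.00)→(29.50, 23.50); distance from the point to it = 1.60 mm. The point is inside the cross-section and 1.60 mm from the nearest boundary — more than the 0.8 mm shell width (2 × 0.4), so it's in the infill interior.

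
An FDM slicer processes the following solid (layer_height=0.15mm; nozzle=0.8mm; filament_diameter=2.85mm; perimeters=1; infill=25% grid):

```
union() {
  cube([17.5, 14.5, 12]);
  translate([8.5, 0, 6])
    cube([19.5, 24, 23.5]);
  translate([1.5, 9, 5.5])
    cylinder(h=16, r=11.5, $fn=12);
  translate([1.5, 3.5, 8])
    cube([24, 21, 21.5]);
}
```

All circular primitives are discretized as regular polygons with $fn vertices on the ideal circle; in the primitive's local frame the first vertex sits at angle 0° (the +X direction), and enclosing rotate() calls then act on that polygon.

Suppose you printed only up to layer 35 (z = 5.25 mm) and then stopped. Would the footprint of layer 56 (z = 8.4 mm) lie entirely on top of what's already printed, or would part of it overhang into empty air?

part overhangs

Compare the two slices. At z = 5.25: the cube (footprint 17.5×14.5) is included at this height (area 253.75 mm²); the cube at (8.5, 0) is not intersected at this z (z outside [6, 29.5]); the cylinder at (1.5, 9) is not intersected at this z (z outside [5.5, 21.5]); the cube at (1.5, 3.5) does not reach this height (z outside [8, 29.5]); Combining (union): only the 17.5×14.5 cube is present, so the union is just that shape — area = 253.75 mm². At z = 8.4: the cube (footprint 17.5×14.5) is included at this height (area 253.75 mm²); the 19.5×24 cube at (8.5, 0) contributes its full rectangle (area 468.00 mm²); the r=11.5 cylinder at (1.5, 9) gives a regular 12-gon of circumradius 11.5 (constant along its height) (area = (12/2)·11.500²·sin(360°/12) = 396.75 mm²); the 24×21 cube at (1.5, 3.5) contributes its full rectangle (area 504.00 mm²); Taking the union: the regions partially overlap — summed areas 1622.50 mm² minus the doubly-counted overlap 765.72 mm² gives 856.78 mm² — area = 856.78 mm². Checking containment: at z = 8.4 the cross-section extends beyond the z = 5.25 cross-section by about 603.03 mm².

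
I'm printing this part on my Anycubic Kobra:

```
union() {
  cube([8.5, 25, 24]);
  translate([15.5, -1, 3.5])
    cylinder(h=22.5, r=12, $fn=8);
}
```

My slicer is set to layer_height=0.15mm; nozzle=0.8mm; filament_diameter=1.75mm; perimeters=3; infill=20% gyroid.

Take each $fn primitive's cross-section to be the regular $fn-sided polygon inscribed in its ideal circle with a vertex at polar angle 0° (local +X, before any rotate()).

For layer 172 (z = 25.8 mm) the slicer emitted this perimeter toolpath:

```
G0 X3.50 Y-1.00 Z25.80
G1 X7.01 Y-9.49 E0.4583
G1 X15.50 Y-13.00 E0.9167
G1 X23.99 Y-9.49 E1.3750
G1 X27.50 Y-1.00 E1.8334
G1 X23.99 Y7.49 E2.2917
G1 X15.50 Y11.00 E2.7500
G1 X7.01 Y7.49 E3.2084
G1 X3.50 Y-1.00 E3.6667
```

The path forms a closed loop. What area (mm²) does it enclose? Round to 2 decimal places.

Apply the shoelace formula to the sequence of (X, Y) vertices; enclosed area = 407.52 mm².

407.52 mm²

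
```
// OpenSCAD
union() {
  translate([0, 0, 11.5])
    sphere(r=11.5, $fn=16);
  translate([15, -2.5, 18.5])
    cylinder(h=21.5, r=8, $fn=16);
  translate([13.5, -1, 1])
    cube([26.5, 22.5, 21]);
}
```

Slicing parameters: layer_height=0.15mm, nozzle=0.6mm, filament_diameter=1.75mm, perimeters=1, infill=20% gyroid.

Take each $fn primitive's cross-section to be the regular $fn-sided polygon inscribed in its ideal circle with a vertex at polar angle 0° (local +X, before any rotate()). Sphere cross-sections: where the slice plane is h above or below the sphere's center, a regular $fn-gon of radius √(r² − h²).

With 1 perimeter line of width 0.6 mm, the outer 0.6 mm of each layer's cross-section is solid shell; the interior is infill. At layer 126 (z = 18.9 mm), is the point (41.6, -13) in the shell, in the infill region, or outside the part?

At z = 18.9 mm: the r=11.5 sphere slices to a regular 16-gon of circumradius 8.803 (√(r²−h²) with h=7.4 from center); the cylinder at (15, -2.5): section is a regular 16-gon, circumradius r=8; the 26.5×22.5 cube at (13.5, -1) contributes its full rectangle; Combining (union): the regions partially overlap (shared area 52.86 mm²), so overlapping operands fuse into one piece — 1 connected region. Overall, the cross-section is a single solid region. The nearest boundary edge runs (40.00, 21.50)→(40.00, -1.00); distance from the point to it = 12.11 mm. The point is not inside any of the regions above, so it lies outside the cross-section (12.11 mm from the nearest boundary).

outside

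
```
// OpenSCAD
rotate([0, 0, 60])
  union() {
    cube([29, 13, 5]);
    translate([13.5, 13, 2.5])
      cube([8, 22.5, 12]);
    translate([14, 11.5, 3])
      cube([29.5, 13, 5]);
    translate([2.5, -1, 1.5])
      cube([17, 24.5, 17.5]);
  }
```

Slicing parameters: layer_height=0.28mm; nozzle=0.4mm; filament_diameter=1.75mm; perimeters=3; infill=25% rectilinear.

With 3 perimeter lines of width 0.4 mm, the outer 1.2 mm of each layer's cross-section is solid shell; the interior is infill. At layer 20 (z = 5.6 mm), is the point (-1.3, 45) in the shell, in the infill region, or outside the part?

shell

At z = 5.6 mm: the cube does not reach this height (z outside [0, 5]); the cube at (13.5, 13) (footprint 8×22.5) is included at this height; the cube at (14, 11.5) is present — its section is the full 29.5×13 rectangle; the cube at (2.5, -1) is present — its section is the full 17×24.5 rectangle; Merging all regions: the regions partially overlap (shared area 157.50 mm²), so overlapping operands fuse into one piece — 1 connected region; (whole slice rotated 60° about Z — lengths, areas and connectivity unchanged). Overall, the cross-section is a single solid region. Undo the 60° rotation: the query point maps to (38.321, 23.626) in the un-rotated model frame. The nearest boundary edge runs (21.50, 24.50)→(43.50, 24.50); distance from the point to it = 0.87 mm. The point is inside the cross-section, 0.87 mm from the nearest boundary — within the 1.2 mm shell band (3 × 0.4).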